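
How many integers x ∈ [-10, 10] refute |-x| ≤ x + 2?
Counterexamples in [-10, 10]: {-10, -9, -8, -7, -6, -5, -4, -3, -2}.

Counting them gives 9 values.

Answer: 9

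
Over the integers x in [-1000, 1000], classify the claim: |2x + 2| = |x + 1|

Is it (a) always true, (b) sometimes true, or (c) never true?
Holds at x = -1: LHS = |2·(-1) + 2| = |0| = 0, RHS = |(-1) + 1| = |0| = 0; 0 = 0 — holds
Fails at x = 0: LHS = |2·0 + 2| = |2| = 2, RHS = |0 + 1| = |1| = 1; 2 = 1 — FAILS
It is satisfied by some integers in the range but not all.

Answer: Sometimes true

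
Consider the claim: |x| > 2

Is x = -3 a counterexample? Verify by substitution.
Substitute x = -3 into the relation:
x = -3: LHS = |-3| = 3; 3 > 2 — holds

The claim holds here, so x = -3 is not a counterexample. (A counterexample exists elsewhere, e.g. x = 0.)

Answer: No, x = -3 is not a counterexample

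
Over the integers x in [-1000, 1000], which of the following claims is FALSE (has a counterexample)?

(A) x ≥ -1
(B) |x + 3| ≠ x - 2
(A) x = -2: -2 ≥ -1 — FAILS

(B) Over all integers in [-1000, 1000], LHS − RHS is always positive; it is smallest at x = 0, where it equals 5:
x = 0: LHS = |0 + 3| = |3| = 3, RHS = 0 - 2 = -2; 3 ≠ -2 — holds
At the ends of the range:
x = -1000: LHS = |(-1000) + 3| = |-997| = 997, RHS = (-1000) - 2 = -1002; 997 ≠ -1002 — holds
x = 1000: LHS = |1000 + 3| = |1003| = 1003, RHS = 1000 - 2 = 998; 1003 ≠ 998 — holds
Hence LHS − RHS is never 0, i.e. the two sides are never equal, so the relation holds for every integer in [-1000, 1000].

Only (A) has a counterexample.

Answer: A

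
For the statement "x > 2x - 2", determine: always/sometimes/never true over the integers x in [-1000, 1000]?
Holds at x = 0: RHS = 2·0 - 2 = -2; 0 > -2 — holds
Fails at x = 2: RHS = 2·2 - 2 = 2; 2 > 2 — FAILS
It is satisfied by some integers in the range but not all.

Answer: Sometimes true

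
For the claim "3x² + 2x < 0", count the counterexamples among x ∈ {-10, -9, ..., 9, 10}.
Counterexamples in [-10, 10]: {-10, -9, -8, -7, -6, -5, -4, -3, -2, -1, 0, 1, 2, 3, 4, 5, 6, 7, 8, 9, 10}.

Counting them gives 21 values.

Answer: 21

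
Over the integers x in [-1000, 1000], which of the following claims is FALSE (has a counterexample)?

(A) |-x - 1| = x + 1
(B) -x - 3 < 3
(A) x = -2: LHS = |-(-2) - 1| = |1| = 1, RHS = (-2) + 1 = -1; 1 = -1 — FAILS
(B) x = -6: LHS = -(-6) - 3 = 3; 3 < 3 — FAILS

Answer: Both A and B are false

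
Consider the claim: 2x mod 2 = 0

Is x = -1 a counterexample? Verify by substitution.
Substitute x = -1 into the relation:
x = -1: LHS = (2·(-1)) mod 2 = (-2) mod 2 = 0; 0 = 0 — holds

The relation holds at x = -1, so it is not a counterexample.

Answer: No, x = -1 is not a counterexample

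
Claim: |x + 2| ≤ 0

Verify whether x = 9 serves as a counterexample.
Substitute x = 9 into the relation:
x = 9: LHS = |9 + 2| = |11| = 11; 11 ≤ 0 — FAILS

Since the claim fails at x = 9, this value is a counterexample.

Answer: Yes, x = 9 is a counterexample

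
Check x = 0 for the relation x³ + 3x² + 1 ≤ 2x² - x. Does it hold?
x = 0: LHS = 0³ + 3·0² + 1 = 1, RHS = 2·0² - 0 = 0; 1 ≤ 0 — FAILS

The relation fails at x = 0, so x = 0 is a counterexample.

Answer: No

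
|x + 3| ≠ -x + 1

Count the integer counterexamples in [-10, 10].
Counterexamples in [-10, 10]: {-1}.

Counting them gives 1 values.

Answer: 1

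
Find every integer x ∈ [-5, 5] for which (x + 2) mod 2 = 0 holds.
Holds for: {-4, -2, 0, 2, 4}
Fails for: {-5, -3, -1, 1, 3, 5}

Answer: {-4, -2, 0, 2, 4}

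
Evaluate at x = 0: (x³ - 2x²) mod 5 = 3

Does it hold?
x = 0: LHS = (0³ - 2·0²) mod 5 = 0 mod 5 = 0; 0 = 3 — FAILS

The relation fails at x = 0, so x = 0 is a counterexample.

Answer: No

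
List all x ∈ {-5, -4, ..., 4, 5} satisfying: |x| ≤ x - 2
Over all integers in [-5, 5], LHS − RHS is smallest at x = 0, where it equals 2:
x = 0: LHS = |0| = 0, RHS = 0 - 2 = -2; 0 ≤ -2 — FAILS
At the ends of the range:
x = -5: LHS = |-5| = 5, RHS = (-5) - 2 = -7; 5 ≤ -7 — FAILS
x = 5: LHS = |5| = 5, RHS = 5 - 2 = 3; 5 ≤ 3 — FAILS
Hence LHS − RHS is never zero or negative, i.e. LHS > RHS throughout, so the claimed relation (≤) fails for every integer in [-5, 5].

Answer: None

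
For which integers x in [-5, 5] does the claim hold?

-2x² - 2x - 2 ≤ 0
Over all integers in [-5, 5], LHS − RHS is largest at x = 0, where it equals -2:
x = 0: LHS = -2·0² - 2·0 - 2 = -2; -2 ≤ 0 — holds
At the ends of the range:
x = -5: LHS = -2·(-5)² - 2·(-5) - 2 = -42; -42 ≤ 0 — holds
x = 5: LHS = -2·5² - 2·5 - 2 = -62; -62 ≤ 0 — holds
Hence LHS − RHS is never positive, i.e. LHS ≤ RHS throughout, so the relation holds for every integer in [-5, 5].

Answer: All integers in [-5, 5]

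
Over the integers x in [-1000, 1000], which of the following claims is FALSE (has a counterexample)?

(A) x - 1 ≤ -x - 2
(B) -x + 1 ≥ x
(A) x = 0: LHS = 0 - 1 = -1, RHS = -0 - 2 = -2; -1 ≤ -2 — FAILS
(B) x = 1: LHS = -1 + 1 = 0; 0 ≥ 1 — FAILS

Answer: Both A and B are false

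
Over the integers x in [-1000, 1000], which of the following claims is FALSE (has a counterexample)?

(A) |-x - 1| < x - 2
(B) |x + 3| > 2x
(A) x = 0: LHS = |-0 - 1| = |-1| = 1, RHS = 0 - 2 = -2; 1 < -2 — FAILS
(B) x = 3: LHS = |3 + 3| = |6| = 6, RHS = 2·3 = 6; 6 > 6 — FAILS

Answer: Both A and B are false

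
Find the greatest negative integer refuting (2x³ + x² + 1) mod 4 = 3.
Testing negative integers from -1 downward:
x = -1: LHS = (2·(-1)³ + (-1)² + 1) mod 4 = 0 mod 4 = 0; 0 = 3 — FAILS  ← closest negative counterexample to 0

Answer: x = -1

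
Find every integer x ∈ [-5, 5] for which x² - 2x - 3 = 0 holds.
Holds for: {-1, 3}
Fails for: {-5, -4, -3, -2, 0, 1, 2, 4, 5}

Answer: {-1, 3}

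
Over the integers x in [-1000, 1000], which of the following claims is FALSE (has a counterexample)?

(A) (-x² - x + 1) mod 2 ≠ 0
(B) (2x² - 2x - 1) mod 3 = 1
(A) For a polynomial with integer coefficients, its value mod 2 depends only on x mod 2, so it suffices to check one representative of each residue class, x = 0, 1:
x = 0: LHS = (-0² - 0 + 1) mod 2 = 1 mod 2 = 1; 1 ≠ 0 — holds
x = 1: LHS = (-1² - 1 + 1) mod 2 = (-1) mod 2 = 1; 1 ≠ 0 — holds
The relation holds in every residue class, so the relation holds for every integer in [-1000, 1000].

(B) x = 0: LHS = (2·0² - 2·0 - 1) mod 3 = (-1) mod 3 = 2; 2 = 1 — FAILS

Only (B) has a counterexample.

Answer: B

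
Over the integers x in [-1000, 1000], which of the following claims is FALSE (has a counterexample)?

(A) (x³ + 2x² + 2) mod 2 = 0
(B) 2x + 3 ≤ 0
(A) x = 1: LHS = (1³ + 2·1² + 2) mod 2 = 5 mod 2 = 1; 1 = 0 — FAILS
(B) x = 0: LHS = 2·0 + 3 = 3; 3 ≤ 0 — FAILS

Answer: Both A and B are false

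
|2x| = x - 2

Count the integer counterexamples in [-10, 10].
Counterexamples in [-10, 10]: {-10, -9, -8, -7, -6, -5, -4, -3, -2, -1, 0, 1, 2, 3, 4, 5, 6, 7, 8, 9, 10}.

Counting them gives 21 values.

Answer: 21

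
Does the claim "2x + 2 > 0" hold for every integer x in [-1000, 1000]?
The claim fails at x = -1:
x = -1: LHS = 2·(-1) + 2 = 0; 0 > 0 — FAILS

Because a single integer refutes it, the statement is false.

Answer: False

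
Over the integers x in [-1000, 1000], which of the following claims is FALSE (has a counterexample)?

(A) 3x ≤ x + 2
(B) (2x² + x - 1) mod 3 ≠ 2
(A) x = 2: LHS = 3·2 = 6, RHS = 2 + 2 = 4; 6 ≤ 4 — FAILS
(B) x = 0: LHS = (2·0² + 0 - 1) mod 3 = (-1) mod 3 = 2; 2 ≠ 2 — FAILS

Answer: Both A and B are false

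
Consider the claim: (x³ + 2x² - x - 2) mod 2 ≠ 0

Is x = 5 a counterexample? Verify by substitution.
Substitute x = 5 into the relation:
x = 5: LHS = (5³ + 2·5² - 5 - 2) mod 2 = 168 mod 2 = 0; 0 ≠ 0 — FAILS

Since the claim fails at x = 5, this value is a counterexample.

Answer: Yes, x = 5 is a counterexample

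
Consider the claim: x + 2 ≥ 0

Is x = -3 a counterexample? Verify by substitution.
Substitute x = -3 into the relation:
x = -3: LHS = (-3) + 2 = -1; -1 ≥ 0 — FAILS

Since the claim fails at x = -3, this value is a counterexample.

Answer: Yes, x = -3 is a counterexample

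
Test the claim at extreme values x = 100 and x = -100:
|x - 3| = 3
x = 100: LHS = |100 - 3| = |97| = 97; 97 = 3 — FAILS
x = -100: LHS = |(-100) - 3| = |-103| = 103; 103 = 3 — FAILS

Answer: No, fails for both x = 100 and x = -100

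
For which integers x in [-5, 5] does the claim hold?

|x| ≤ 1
Holds for: {-1, 0, 1}
Fails for: {-5, -4, -3, -2, 2, 3, 4, 5}

Answer: {-1, 0, 1}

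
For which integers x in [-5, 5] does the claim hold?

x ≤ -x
Holds for: {-5, -4, -3, -2, -1, 0}
Fails for: {1, 2, 3, 4, 5}

Answer: {-5, -4, -3, -2, -1, 0}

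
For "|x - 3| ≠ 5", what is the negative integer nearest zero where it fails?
Testing negative integers from -1 downward:
x = -1: LHS = |(-1) - 3| = |-4| = 4; 4 ≠ 5 — holds
x = -2: LHS = |(-2) - 3| = |-5| = 5; 5 ≠ 5 — FAILS  ← closest negative counterexample to 0

Answer: x = -2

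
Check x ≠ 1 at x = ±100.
x = 100: 100 ≠ 1 — holds
x = -100: -100 ≠ 1 — holds

Answer: Yes, holds for both x = 100 and x = -100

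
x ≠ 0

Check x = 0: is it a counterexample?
Substitute x = 0 into the relation:
x = 0: 0 ≠ 0 — FAILS

Since the claim fails at x = 0, this value is a counterexample.

Answer: Yes, x = 0 is a counterexample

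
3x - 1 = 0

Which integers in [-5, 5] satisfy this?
Track d = LHS − RHS over the integers in [-5, 5]. Equality would need d = 0, but d changes sign only between consecutive integers, jumping over 0:
x = 0: LHS = 3·0 - 1 = -1; -1 = 0 — FAILS  (d = -1)
x = 1: LHS = 3·1 - 1 = 2; 2 = 0 — FAILS  (d = 2)
Away from these crossings d keeps a constant sign, and checking every integer in [-5, 5] confirms d ≠ 0 throughout. Hence the two sides are never equal, so the claimed relation (=) fails for every integer in [-5, 5].

Answer: None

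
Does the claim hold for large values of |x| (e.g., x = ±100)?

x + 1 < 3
x = 100: LHS = 100 + 1 = 101; 101 < 3 — FAILS
x = -100: LHS = (-100) + 1 = -99; -99 < 3 — holds

Answer: Partially: fails for x = 100, holds for x = -100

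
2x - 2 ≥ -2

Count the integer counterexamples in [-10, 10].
Counterexamples in [-10, 10]: {-10, -9, -8, -7, -6, -5, -4, -3, -2, -1}.

Counting them gives 10 values.

Answer: 10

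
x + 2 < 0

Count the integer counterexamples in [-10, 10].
Counterexamples in [-10, 10]: {-2, -1, 0, 1, 2, 3, 4, 5, 6, 7, 8, 9, 10}.

Counting them gives 13 values.

Answer: 13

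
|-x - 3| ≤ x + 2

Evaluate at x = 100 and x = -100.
x = 100: LHS = |-100 - 3| = |-103| = 103, RHS = 100 + 2 = 102; 103 ≤ 102 — FAILS
x = -100: LHS = |-(-100) - 3| = |97| = 97, RHS = (-100) + 2 = -98; 97 ≤ -98 — FAILS

Answer: No, fails for both x = 100 and x = -100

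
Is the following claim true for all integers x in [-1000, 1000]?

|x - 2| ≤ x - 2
The claim fails at x = 0:
x = 0: LHS = |0 - 2| = |-2| = 2, RHS = 0 - 2 = -2; 2 ≤ -2 — FAILS

Because a single integer refutes it, the statement is false.

Answer: False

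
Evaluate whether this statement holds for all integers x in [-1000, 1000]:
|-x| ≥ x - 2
Over all integers in [-1000, 1000], LHS − RHS is smallest at x = 0, where it equals 2:
x = 0: LHS = |-0| = |0| = 0, RHS = 0 - 2 = -2; 0 ≥ -2 — holds
At the ends of the range:
x = -1000: LHS = |-(-1000)| = |1000| = 1000, RHS = (-1000) - 2 = -1002; 1000 ≥ -1002 — holds
x = 1000: LHS = |-1000| = 1000, RHS = 1000 - 2 = 998; 1000 ≥ 998 — holds
Hence LHS − RHS is never negative, i.e. LHS ≥ RHS throughout, so the relation holds for every integer in [-1000, 1000].

No counterexample exists.

Answer: True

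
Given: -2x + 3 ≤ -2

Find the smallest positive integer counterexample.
Testing positive integers:
x = 1: LHS = -2·1 + 3 = 1; 1 ≤ -2 — FAILS  ← smallest positive counterexample

Answer: x = 1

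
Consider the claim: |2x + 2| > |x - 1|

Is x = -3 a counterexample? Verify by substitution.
Substitute x = -3 into the relation:
x = -3: LHS = |2·(-3) + 2| = |-4| = 4, RHS = |(-3) - 1| = |-4| = 4; 4 > 4 — FAILS

Since the claim fails at x = -3, this value is a counterexample.

Answer: Yes, x = -3 is a counterexample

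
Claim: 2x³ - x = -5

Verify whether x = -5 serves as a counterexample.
Substitute x = -5 into the relation:
x = -5: LHS = 2·(-5)³ - (-5) = -245; -245 = -5 — FAILS

Since the claim fails at x = -5, this value is a counterexample.

Answer: Yes, x = -5 is a counterexample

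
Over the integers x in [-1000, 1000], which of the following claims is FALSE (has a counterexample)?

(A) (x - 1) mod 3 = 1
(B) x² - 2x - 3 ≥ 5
(A) x = 0: LHS = (0 - 1) mod 3 = (-1) mod 3 = 2; 2 = 1 — FAILS
(B) x = 0: LHS = 0² - 2·0 - 3 = -3; -3 ≥ 5 — FAILS

Answer: Both A and B are false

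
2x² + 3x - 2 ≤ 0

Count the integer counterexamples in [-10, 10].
Counterexamples in [-10, 10]: {-10, -9, -8, -7, -6, -5, -4, -3, 1, 2, 3, 4, 5, 6, 7, 8, 9, 10}.

Counting them gives 18 values.

Answer: 18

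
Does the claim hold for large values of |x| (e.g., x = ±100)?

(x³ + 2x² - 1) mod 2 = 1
x = 100: LHS = (100³ + 2·100² - 1) mod 2 = 1019999 mod 2 = 1; 1 = 1 — holds
x = -100: LHS = ((-100)³ + 2·(-100)² - 1) mod 2 = (-980001) mod 2 = 1; 1 = 1 — holds

Answer: Yes, holds for both x = 100 and x = -100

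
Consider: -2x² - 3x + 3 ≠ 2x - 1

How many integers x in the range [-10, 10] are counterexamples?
Track d = LHS − RHS over the integers in [-10, 10]. Equality would need d = 0, but d changes sign only between consecutive integers, jumping over 0:
x = -4: LHS = -2·(-4)² - 3·(-4) + 3 = -17, RHS = 2·(-4) - 1 = -9; -17 ≠ -9 — holds  (d = -8)
x = -3: LHS = -2·(-3)² - 3·(-3) + 3 = -6, RHS = 2·(-3) - 1 = -7; -6 ≠ -7 — holds  (d = 1)
x = 0: LHS = -2·0² - 3·0 + 3 = 3, RHS = 2·0 - 1 = -1; 3 ≠ -1 — holds  (d = 4)
x = 1: LHS = -2·1² - 3·1 + 3 = -2, RHS = 2·1 - 1 = 1; -2 ≠ 1 — holds  (d = -3)
Away from these crossings d keeps a constant sign, and checking every integer in [-10, 10] confirms d ≠ 0 throughout. Hence the two sides are never equal, so the relation holds for every integer in [-10, 10].

No counterexample appears in that range.

Answer: 0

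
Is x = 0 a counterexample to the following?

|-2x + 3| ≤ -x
Substitute x = 0 into the relation:
x = 0: LHS = |-2·0 + 3| = |3| = 3, RHS = -0 = 0; 3 ≤ 0 — FAILS

Since the claim fails at x = 0, this value is a counterexample.

Answer: Yes, x = 0 is a counterexample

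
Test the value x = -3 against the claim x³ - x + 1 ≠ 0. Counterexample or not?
Substitute x = -3 into the relation:
x = -3: LHS = (-3)³ - (-3) + 1 = -23; -23 ≠ 0 — holds

The relation holds at x = -3, so it is not a counterexample.

Answer: No, x = -3 is not a counterexample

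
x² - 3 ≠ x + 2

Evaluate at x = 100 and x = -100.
x = 100: LHS = 100² - 3 = 9997, RHS = 100 + 2 = 102; 9997 ≠ 102 — holds
x = -100: LHS = (-100)² - 3 = 9997, RHS = (-100) + 2 = -98; 9997 ≠ -98 — holds

Answer: Yes, holds for both x = 100 and x = -100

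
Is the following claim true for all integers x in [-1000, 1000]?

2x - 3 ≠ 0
Track d = LHS − RHS over the integers in [-1000, 1000]. Equality would need d = 0, but d changes sign only between consecutive integers, jumping over 0:
x = 1: LHS = 2·1 - 3 = -1; -1 ≠ 0 — holds  (d = -1)
x = 2: LHS = 2·2 - 3 = 1; 1 ≠ 0 — holds  (d = 1)
Away from these crossings d keeps a constant sign, and checking every integer in [-1000, 1000] confirms d ≠ 0 throughout. Hence the two sides are never equal, so the relation holds for every integer in [-1000, 1000].

No counterexample exists.

Answer: True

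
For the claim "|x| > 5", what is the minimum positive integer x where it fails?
Testing positive integers:
x = 1: LHS = |1| = 1; 1 > 5 — FAILS  ← smallest positive counterexample

Answer: x = 1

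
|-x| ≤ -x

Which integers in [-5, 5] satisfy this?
Holds for: {-5, -4, -3, -2, -1, 0}
Fails for: {1, 2, 3, 4, 5}

Answer: {-5, -4, -3, -2, -1, 0}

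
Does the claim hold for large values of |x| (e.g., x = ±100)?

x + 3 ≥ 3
x = 100: LHS = 100 + 3 = 103; 103 ≥ 3 — holds
x = -100: LHS = (-100) + 3 = -97; -97 ≥ 3 — FAILS

Answer: Partially: holds for x = 100, fails for x = -100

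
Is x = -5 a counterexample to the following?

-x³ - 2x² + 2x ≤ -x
Substitute x = -5 into the relation:
x = -5: LHS = -(-5)³ - 2·(-5)² + 2·(-5) = 65, RHS = -(-5) = 5; 65 ≤ 5 — FAILS

Since the claim fails at x = -5, this value is a counterexample.

Answer: Yes, x = -5 is a counterexample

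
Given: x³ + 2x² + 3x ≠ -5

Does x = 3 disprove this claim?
Substitute x = 3 into the relation:
x = 3: LHS = 3³ + 2·3² + 3·3 = 54; 54 ≠ -5 — holds

The relation holds at x = 3, so it is not a counterexample.

Answer: No, x = 3 is not a counterexample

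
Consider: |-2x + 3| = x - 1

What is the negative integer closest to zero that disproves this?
Testing negative integers from -1 downward:
x = -1: LHS = |-2·(-1) + 3| = |5| = 5, RHS = (-1) - 1 = -2; 5 = -2 — FAILS  ← closest negative counterexample to 0

Answer: x = -1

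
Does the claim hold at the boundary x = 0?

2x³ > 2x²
x = 0: LHS = 2·0³ = 0, RHS = 2·0² = 0; 0 > 0 — FAILS

The relation fails at x = 0, so x = 0 is a counterexample.

Answer: No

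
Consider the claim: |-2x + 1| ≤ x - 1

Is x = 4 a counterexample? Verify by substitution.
Substitute x = 4 into the relation:
x = 4: LHS = |-2·4 + 1| = |-7| = 7, RHS = 4 - 1 = 3; 7 ≤ 3 — FAILS

Since the claim fails at x = 4, this value is a counterexample.

Answer: Yes, x = 4 is a counterexample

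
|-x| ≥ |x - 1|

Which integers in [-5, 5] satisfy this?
Holds for: {1, 2, 3, 4, 5}
Fails for: {-5, -4, -3, -2, -1, 0}

Answer: {1, 2, 3, 4, 5}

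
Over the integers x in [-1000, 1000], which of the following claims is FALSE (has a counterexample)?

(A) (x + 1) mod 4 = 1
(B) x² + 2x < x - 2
(A) x = 1: LHS = (1 + 1) mod 4 = 2 mod 4 = 2; 2 = 1 — FAILS
(B) x = 0: LHS = 0² + 2·0 = 0, RHS = 0 - 2 = -2; 0 < -2 — FAILS

Answer: Both A and B are false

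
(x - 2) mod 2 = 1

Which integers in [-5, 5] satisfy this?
Holds for: {-5, -3, -1, 1, 3, 5}
Fails for: {-4, -2, 0, 2, 4}

Answer: {-5, -3, -1, 1, 3, 5}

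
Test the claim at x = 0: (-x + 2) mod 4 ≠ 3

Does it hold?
x = 0: LHS = (-0 + 2) mod 4 = 2 mod 4 = 2; 2 ≠ 3 — holds

The relation is satisfied at x = 0.

Answer: Yes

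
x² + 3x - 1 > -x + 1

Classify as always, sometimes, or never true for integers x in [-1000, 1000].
Holds at x = 1: LHS = 1² + 3·1 - 1 = 3, RHS = -1 + 1 = 0; 3 > 0 — holds
Fails at x = 0: LHS = 0² + 3·0 - 1 = -1, RHS = -0 + 1 = 1; -1 > 1 — FAILS
It is satisfied by some integers in the range but not all.

Answer: Sometimes true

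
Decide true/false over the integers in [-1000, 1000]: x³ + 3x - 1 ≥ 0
The claim fails at x = 0:
x = 0: LHS = 0³ + 3·0 - 1 = -1; -1 ≥ 0 — FAILS

Because a single integer refutes it, the statement is false.

Answer: False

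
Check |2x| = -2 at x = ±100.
x = 100: LHS = |2·100| = |200| = 200; 200 = -2 — FAILS
x = -100: LHS = |2·(-100)| = |-200| = 200; 200 = -2 — FAILS

Answer: No, fails for both x = 100 and x = -100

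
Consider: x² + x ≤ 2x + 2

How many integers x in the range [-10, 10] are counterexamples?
Counterexamples in [-10, 10]: {-10, -9, -8, -7, -6, -5, -4, -3, -2, 3, 4, 5, 6, 7, 8, 9, 10}.

Counting them gives 17 values.

Answer: 17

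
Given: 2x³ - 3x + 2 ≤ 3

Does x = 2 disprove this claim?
Substitute x = 2 into the relation:
x = 2: LHS = 2·2³ - 3·2 + 2 = 12; 12 ≤ 3 — FAILS

Since the claim fails at x = 2, this value is a counterexample.

Answer: Yes, x = 2 is a counterexample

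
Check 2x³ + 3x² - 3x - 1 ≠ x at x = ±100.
x = 100: LHS = 2·100³ + 3·100² - 3·100 - 1 = 2029699; 2029699 ≠ 100 — holds
x = -100: LHS = 2·(-100)³ + 3·(-100)² - 3·(-100) - 1 = -1969701; -1969701 ≠ -100 — holds

Answer: Yes, holds for both x = 100 and x = -100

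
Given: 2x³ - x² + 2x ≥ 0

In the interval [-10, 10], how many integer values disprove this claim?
Counterexamples in [-10, 10]: {-10, -9, -8, -7, -6, -5, -4, -3, -2, -1}.

Counting them gives 10 values.

Answer: 10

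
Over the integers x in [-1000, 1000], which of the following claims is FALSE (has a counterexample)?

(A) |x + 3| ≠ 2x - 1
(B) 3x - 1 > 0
(A) x = 4: LHS = |4 + 3| = |7| = 7, RHS = 2·4 - 1 = 7; 7 ≠ 7 — FAILS
(B) x = 0: LHS = 3·0 - 1 = -1; -1 > 0 — FAILS

Answer: Both A and B are false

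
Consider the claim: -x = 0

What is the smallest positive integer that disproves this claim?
Testing positive integers:
x = 1: -1 = 0 — FAILS  ← smallest positive counterexample

Answer: x = 1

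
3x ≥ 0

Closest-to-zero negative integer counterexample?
Testing negative integers from -1 downward:
x = -1: LHS = 3·(-1) = -3; -3 ≥ 0 — FAILS  ← closest negative counterexample to 0

Answer: x = -1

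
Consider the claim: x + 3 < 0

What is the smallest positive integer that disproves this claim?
Testing positive integers:
x = 1: LHS = 1 + 3 = 4; 4 < 0 — FAILS  ← smallest positive counterexample

Answer: x = 1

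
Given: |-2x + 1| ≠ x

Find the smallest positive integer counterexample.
Testing positive integers:
x = 1: LHS = |-2·1 + 1| = |-1| = 1; 1 ≠ 1 — FAILS  ← smallest positive counterexample

Answer: x = 1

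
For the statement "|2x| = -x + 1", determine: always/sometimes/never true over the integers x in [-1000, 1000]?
Holds at x = -1: LHS = |2·(-1)| = |-2| = 2, RHS = -(-1) + 1 = 2; 2 = 2 — holds
Fails at x = 0: LHS = |2·0| = |0| = 0, RHS = -0 + 1 = 1; 0 = 1 — FAILS
It is satisfied by some integers in the range but not all.

Answer: Sometimes true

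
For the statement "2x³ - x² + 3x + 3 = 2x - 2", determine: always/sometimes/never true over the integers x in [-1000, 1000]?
Track d = LHS − RHS over the integers in [-1000, 1000]. Equality would need d = 0, but d changes sign only between consecutive integers, jumping over 0:
x = -2: LHS = 2·(-2)³ - (-2)² + 3·(-2) + 3 = -23, RHS = 2·(-2) - 2 = -6; -23 = -6 — FAILS  (d = -17)
x = -1: LHS = 2·(-1)³ - (-1)² + 3·(-1) + 3 = -3, RHS = 2·(-1) - 2 = -4; -3 = -4 — FAILS  (d = 1)
Away from these crossings d keeps a constant sign, and checking every integer in [-1000, 1000] confirms d ≠ 0 throughout. Hence the two sides are never equal, so the claimed relation (=) fails for every integer in [-1000, 1000].

No integer in the range satisfies it.

Answer: Never true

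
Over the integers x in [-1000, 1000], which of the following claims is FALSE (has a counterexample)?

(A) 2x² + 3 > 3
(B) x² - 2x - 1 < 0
(A) x = 0: LHS = 2·0² + 3 = 3; 3 > 3 — FAILS
(B) x = -1: LHS = (-1)² - 2·(-1) - 1 = 2; 2 < 0 — FAILS

Answer: Both A and B are false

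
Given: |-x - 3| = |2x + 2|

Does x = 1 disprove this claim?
Substitute x = 1 into the relation:
x = 1: LHS = |-1 - 3| = |-4| = 4, RHS = |2·1 + 2| = |4| = 4; 4 = 4 — holds

The claim holds here, so x = 1 is not a counterexample. (A counterexample exists elsewhere, e.g. x = 0.)

Answer: No, x = 1 is not a counterexample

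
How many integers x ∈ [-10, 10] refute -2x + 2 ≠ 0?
Counterexamples in [-10, 10]: {1}.

Counting them gives 1 values.

Answer: 1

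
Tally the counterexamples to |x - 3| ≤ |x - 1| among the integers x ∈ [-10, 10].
Counterexamples in [-10, 10]: {-10, -9, -8, -7, -6, -5, -4, -3, -2, -1, 0, 1}.

Counting them gives 12 values.

Answer: 12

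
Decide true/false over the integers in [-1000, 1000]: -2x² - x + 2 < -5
The claim fails at x = 0:
x = 0: LHS = -2·0² - 0 + 2 = 2; 2 < -5 — FAILS

Because a single integer refutes it, the statement is false.

Answer: False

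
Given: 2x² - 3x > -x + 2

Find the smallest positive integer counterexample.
Testing positive integers:
x = 1: LHS = 2·1² - 3·1 = -1, RHS = -1 + 2 = 1; -1 > 1 — FAILS  ← smallest positive counterexample

Answer: x = 1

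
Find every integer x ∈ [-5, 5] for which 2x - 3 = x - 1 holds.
Holds for: {2}
Fails for: {-5, -4, -3, -2, -1, 0, 1, 3, 4, 5}

Answer: {2}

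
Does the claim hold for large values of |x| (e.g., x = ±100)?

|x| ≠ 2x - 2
x = 100: LHS = |100| = 100, RHS = 2·100 - 2 = 198; 100 ≠ 198 — holds
x = -100: LHS = |-100| = 100, RHS = 2·(-100) - 2 = -202; 100 ≠ -202 — holds

Answer: Yes, holds for both x = 100 and x = -100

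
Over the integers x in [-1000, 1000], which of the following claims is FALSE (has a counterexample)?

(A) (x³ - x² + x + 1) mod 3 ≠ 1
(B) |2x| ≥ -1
(A) x = 0: LHS = (0³ - 0² + 0 + 1) mod 3 = 1 mod 3 = 1; 1 ≠ 1 — FAILS

(B) An absolute value is never negative, so the left side is ≥ 0 for every x, while the right side is -1. Tightest case in [-1000, 1000] is x = 0:
x = 0: LHS = |2·0| = |0| = 0; 0 ≥ -1 — holds
Hence LHS − RHS is never negative, i.e. LHS ≥ RHS throughout, so the relation holds for every integer in [-1000, 1000].

Only (A) has a counterexample.

Answer: A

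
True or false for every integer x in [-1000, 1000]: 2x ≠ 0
The claim fails at x = 0:
x = 0: LHS = 2·0 = 0; 0 ≠ 0 — FAILS

Because a single integer refutes it, the statement is false.

Answer: False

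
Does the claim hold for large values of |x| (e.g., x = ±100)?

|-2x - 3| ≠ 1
x = 100: LHS = |-2·100 - 3| = |-203| = 203; 203 ≠ 1 — holds
x = -100: LHS = |-2·(-100) - 3| = |197| = 197; 197 ≠ 1 — holds

Answer: Yes, holds for both x = 100 and x = -100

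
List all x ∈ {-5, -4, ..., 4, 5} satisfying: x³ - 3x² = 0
Holds for: {0, 3}
Fails for: {-5, -4, -3, -2, -1, 1, 2, 4, 5}

Answer: {0, 3}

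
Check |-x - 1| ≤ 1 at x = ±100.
x = 100: LHS = |-100 - 1| = |-101| = 101; 101 ≤ 1 — FAILS
x = -100: LHS = |-(-100) - 1| = |99| = 99; 99 ≤ 1 — FAILS

Answer: No, fails for both x = 100 and x = -100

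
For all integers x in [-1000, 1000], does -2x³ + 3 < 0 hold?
The claim fails at x = 0:
x = 0: LHS = -2·0³ + 3 = 3; 3 < 0 — FAILS

Because a single integer refutes it, the statement is false.

Answer: False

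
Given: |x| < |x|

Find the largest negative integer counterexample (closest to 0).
Testing negative integers from -1 downward:
x = -1: LHS = |-1| = 1, RHS = |-1| = 1; 1 < 1 — FAILS  ← closest negative counterexample to 0

Answer: x = -1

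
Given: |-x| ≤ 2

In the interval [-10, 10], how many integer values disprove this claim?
Counterexamples in [-10, 10]: {-10, -9, -8, -7, -6, -5, -4, -3, 3, 4, 5, 6, 7, 8, 9, 10}.

Counting them gives 16 values.

Answer: 16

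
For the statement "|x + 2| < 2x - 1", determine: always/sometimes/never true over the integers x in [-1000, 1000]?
Holds at x = 4: LHS = |4 + 2| = |6| = 6, RHS = 2·4 - 1 = 7; 6 < 7 — holds
Fails at x = 0: LHS = |0 + 2| = |2| = 2, RHS = 2·0 - 1 = -1; 2 < -1 — FAILS
It is satisfied by some integers in the range but not all.

Answer: Sometimes true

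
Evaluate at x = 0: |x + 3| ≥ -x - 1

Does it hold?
x = 0: LHS = |0 + 3| = |3| = 3, RHS = -0 - 1 = -1; 3 ≥ -1 — holds

The relation is satisfied at x = 0.

Answer: Yes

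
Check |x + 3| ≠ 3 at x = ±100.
x = 100: LHS = |100 + 3| = |103| = 103; 103 ≠ 3 — holds
x = -100: LHS = |(-100) + 3| = |-97| = 97; 97 ≠ 3 — holds

Answer: Yes, holds for both x = 100 and x = -100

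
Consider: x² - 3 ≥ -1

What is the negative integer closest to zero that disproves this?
Testing negative integers from -1 downward:
x = -1: LHS = (-1)² - 3 = -2; -2 ≥ -1 — FAILS  ← closest negative counterexample to 0

Answer: x = -1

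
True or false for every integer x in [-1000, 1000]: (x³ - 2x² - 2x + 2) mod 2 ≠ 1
The claim fails at x = 1:
x = 1: LHS = (1³ - 2·1² - 2·1 + 2) mod 2 = (-1) mod 2 = 1; 1 ≠ 1 — FAILS

Because a single integer refutes it, the statement is false.

Answer: False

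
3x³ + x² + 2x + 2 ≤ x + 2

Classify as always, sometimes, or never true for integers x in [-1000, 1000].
Holds at x = 0: LHS = 3·0³ + 0² + 2·0 + 2 = 2, RHS = 0 + 2 = 2; 2 ≤ 2 — holds
Fails at x = 1: LHS = 3·1³ + 1² + 2·1 + 2 = 8, RHS = 1 + 2 = 3; 8 ≤ 3 — FAILS
It is satisfied by some integers in the range but not all.

Answer: Sometimes true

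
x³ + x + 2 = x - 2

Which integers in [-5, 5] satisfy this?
Track d = LHS − RHS over the integers in [-5, 5]. Equality would need d = 0, but d changes sign only between consecutive integers, jumping over 0:
x = -2: LHS = (-2)³ + (-2) + 2 = -8, RHS = (-2) - 2 = -4; -8 = -4 — FAILS  (d = -4)
x = -1: LHS = (-1)³ + (-1) + 2 = 0, RHS = (-1) - 2 = -3; 0 = -3 — FAILS  (d = 3)
Away from these crossings d keeps a constant sign, and checking every integer in [-5, 5] confirms d ≠ 0 throughout. Hence the two sides are never equal, so the claimed relation (=) fails for every integer in [-5, 5].

Answer: None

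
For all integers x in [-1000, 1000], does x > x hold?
The claim fails at x = 0:
x = 0: 0 > 0 — FAILS

Because a single integer refutes it, the statement is false.

Answer: False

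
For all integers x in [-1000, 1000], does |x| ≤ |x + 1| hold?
The claim fails at x = -1:
x = -1: LHS = |-1| = 1, RHS = |(-1) + 1| = |0| = 0; 1 ≤ 0 — FAILS

Because a single integer refutes it, the statement is false.

Answer: False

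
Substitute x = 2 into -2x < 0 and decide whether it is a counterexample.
Substitute x = 2 into the relation:
x = 2: LHS = -2·2 = -4; -4 < 0 — holds

The claim holds here, so x = 2 is not a counterexample. (A counterexample exists elsewhere, e.g. x = 0.)

Answer: No, x = 2 is not a counterexample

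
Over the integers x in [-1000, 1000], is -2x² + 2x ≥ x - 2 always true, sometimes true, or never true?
Holds at x = 0: LHS = -2·0² + 2·0 = 0, RHS = 0 - 2 = -2; 0 ≥ -2 — holds
Fails at x = -1: LHS = -2·(-1)² + 2·(-1) = -4, RHS = (-1) - 2 = -3; -4 ≥ -3 — FAILS
It is satisfied by some integers in the range but not all.

Answer: Sometimes true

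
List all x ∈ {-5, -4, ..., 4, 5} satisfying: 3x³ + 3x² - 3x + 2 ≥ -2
Holds for: {-1, 0, 1, 2, 3, 4, 5}
Fails for: {-5, -4, -3, -2}

Answer: {-1, 0, 1, 2, 3, 4, 5}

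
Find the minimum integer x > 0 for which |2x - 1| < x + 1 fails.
Testing positive integers:
x = 1: LHS = |2·1 - 1| = |1| = 1, RHS = 1 + 1 = 2; 1 < 2 — holds
x = 2: LHS = |2·2 - 1| = |3| = 3, RHS = 2 + 1 = 3; 3 < 3 — FAILS  ← smallest positive counterexample

Answer: x = 2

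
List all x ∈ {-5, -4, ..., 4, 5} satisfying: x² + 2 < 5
Holds for: {-1, 0, 1}
Fails for: {-5, -4, -3, -2, 2, 3, 4, 5}

Answer: {-1, 0, 1}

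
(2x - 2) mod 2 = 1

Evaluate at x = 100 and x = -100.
x = 100: LHS = (2·100 - 2) mod 2 = 198 mod 2 = 0; 0 = 1 — FAILS
x = -100: LHS = (2·(-100) - 2) mod 2 = (-202) mod 2 = 0; 0 = 1 — FAILS

Answer: No, fails for both x = 100 and x = -100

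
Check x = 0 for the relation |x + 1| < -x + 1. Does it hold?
x = 0: LHS = |0 + 1| = |1| = 1, RHS = -0 + 1 = 1; 1 < 1 — FAILS

The relation fails at x = 0, so x = 0 is a counterexample.

Answer: No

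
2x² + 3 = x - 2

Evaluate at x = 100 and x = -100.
x = 100: LHS = 2·100² + 3 = 20003, RHS = 100 - 2 = 98; 20003 = 98 — FAILS
x = -100: LHS = 2·(-100)² + 3 = 20003, RHS = (-100) - 2 = -102; 20003 = -102 — FAILS

Answer: No, fails for both x = 100 and x = -100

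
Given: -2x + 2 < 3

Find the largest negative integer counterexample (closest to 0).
Testing negative integers from -1 downward:
x = -1: LHS = -2·(-1) + 2 = 4; 4 < 3 — FAILS  ← closest negative counterexample to 0

Answer: x = -1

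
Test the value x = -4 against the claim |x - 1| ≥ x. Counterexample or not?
Substitute x = -4 into the relation:
x = -4: LHS = |(-4) - 1| = |-5| = 5; 5 ≥ -4 — holds

The claim holds here, so x = -4 is not a counterexample. (A counterexample exists elsewhere, e.g. x = 1.)

Answer: No, x = -4 is not a counterexample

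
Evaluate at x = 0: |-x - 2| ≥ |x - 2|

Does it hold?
x = 0: LHS = |-0 - 2| = |-2| = 2, RHS = |0 - 2| = |-2| = 2; 2 ≥ 2 — holds

The relation is satisfied at x = 0.

Answer: Yes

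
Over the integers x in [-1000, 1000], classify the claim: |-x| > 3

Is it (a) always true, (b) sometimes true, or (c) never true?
Holds at x = 4: LHS = |-4| = 4; 4 > 3 — holds
Fails at x = 0: LHS = |-0| = |0| = 0; 0 > 3 — FAILS
It is satisfied by some integers in the range but not all.

Answer: Sometimes true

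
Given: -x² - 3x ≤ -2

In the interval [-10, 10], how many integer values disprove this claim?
Counterexamples in [-10, 10]: {-3, -2, -1, 0}.

Counting them gives 4 values.

Answer: 4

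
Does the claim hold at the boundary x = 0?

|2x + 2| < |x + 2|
x = 0: LHS = |2·0 + 2| = |2| = 2, RHS = |0 + 2| = |2| = 2; 2 < 2 — FAILS

The relation fails at x = 0, so x = 0 is a counterexample.

Answer: No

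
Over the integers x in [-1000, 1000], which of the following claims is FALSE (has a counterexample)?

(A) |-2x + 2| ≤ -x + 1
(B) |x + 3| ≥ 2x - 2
(A) x = 0: LHS = |-2·0 + 2| = |2| = 2, RHS = -0 + 1 = 1; 2 ≤ 1 — FAILS
(B) x = 6: LHS = |6 + 3| = |9| = 9, RHS = 2·6 - 2 = 10; 9 ≥ 10 — FAILS

Answer: Both A and B are false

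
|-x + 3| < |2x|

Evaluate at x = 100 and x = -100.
x = 100: LHS = |-100 + 3| = |-97| = 97, RHS = |2·100| = |200| = 200; 97 < 200 — holds
x = -100: LHS = |-(-100) + 3| = |103| = 103, RHS = |2·(-100)| = |-200| = 200; 103 < 200 — holds

Answer: Yes, holds for both x = 100 and x = -100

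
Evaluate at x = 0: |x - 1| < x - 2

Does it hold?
x = 0: LHS = |0 - 1| = |-1| = 1, RHS = 0 - 2 = -2; 1 < -2 — FAILS

The relation fails at x = 0, so x = 0 is a counterexample.

Answer: No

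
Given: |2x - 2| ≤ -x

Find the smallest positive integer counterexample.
Testing positive integers:
x = 1: LHS = |2·1 - 2| = |0| = 0; 0 ≤ -1 — FAILS  ← smallest positive counterexample

Answer: x = 1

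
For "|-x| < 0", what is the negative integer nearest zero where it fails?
Testing negative integers from -1 downward:
x = -1: LHS = |-(-1)| = |1| = 1; 1 < 0 — FAILS  ← closest negative counterexample to 0

Answer: x = -1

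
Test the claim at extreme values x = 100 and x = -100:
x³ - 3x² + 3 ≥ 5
x = 100: LHS = 100³ - 3·100² + 3 = 970003; 970003 ≥ 5 — holds
x = -100: LHS = (-100)³ - 3·(-100)² + 3 = -1029997; -1029997 ≥ 5 — FAILS

Answer: Partially: holds for x = 100, fails for x = -100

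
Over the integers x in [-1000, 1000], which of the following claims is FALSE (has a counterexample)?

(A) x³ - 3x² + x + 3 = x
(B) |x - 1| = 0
(A) x = 0: LHS = 0³ - 3·0² + 0 + 3 = 3; 3 = 0 — FAILS
(B) x = 0: LHS = |0 - 1| = |-1| = 1; 1 = 0 — FAILS

Answer: Both A and B are false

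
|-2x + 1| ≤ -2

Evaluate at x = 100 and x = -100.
x = 100: LHS = |-2·100 + 1| = |-199| = 199; 199 ≤ -2 — FAILS
x = -100: LHS = |-2·(-100) + 1| = |201| = 201; 201 ≤ -2 — FAILS

Answer: No, fails for both x = 100 and x = -100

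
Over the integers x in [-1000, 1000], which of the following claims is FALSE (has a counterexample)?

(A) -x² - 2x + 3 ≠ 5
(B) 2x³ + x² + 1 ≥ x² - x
(A) Over all integers in [-1000, 1000], LHS − RHS is always negative; it is closest to 0 at x = -1, where it equals -1:
x = -1: LHS = -(-1)² - 2·(-1) + 3 = 4; 4 ≠ 5 — holds
At the ends of the range:
x = -1000: LHS = -(-1000)² - 2·(-1000) + 3 = -997997; -997997 ≠ 5 — holds
x = 1000: LHS = -1000² - 2·1000 + 3 = -1001997; -1001997 ≠ 5 — holds
Hence LHS − RHS is never 0, i.e. the two sides are never equal, so the relation holds for every integer in [-1000, 1000].

(B) x = -1: LHS = 2·(-1)³ + (-1)² + 1 = 0, RHS = (-1)² - (-1) = 2; 0 ≥ 2 — FAILS

Only (B) has a counterexample.

Answer: B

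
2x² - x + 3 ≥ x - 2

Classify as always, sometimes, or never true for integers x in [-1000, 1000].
Over all integers in [-1000, 1000], LHS − RHS is smallest at x = 0, where it equals 5:
x = 0: LHS = 2·0² - 0 + 3 = 3, RHS = 0 - 2 = -2; 3 ≥ -2 — holds
At the ends of the range:
x = -1000: LHS = 2·(-1000)² - (-1000) + 3 = 2001003, RHS = (-1000) - 2 = -1002; 2001003 ≥ -1002 — holds
x = 1000: LHS = 2·1000² - 1000 + 3 = 1999003, RHS = 1000 - 2 = 998; 1999003 ≥ 998 — holds
Hence LHS − RHS is never negative, i.e. LHS ≥ RHS throughout, so the relation holds for every integer in [-1000, 1000].

No counterexample exists.

Answer: Always true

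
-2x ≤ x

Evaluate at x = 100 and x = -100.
x = 100: LHS = -2·100 = -200; -200 ≤ 100 — holds
x = -100: LHS = -2·(-100) = 200; 200 ≤ -100 — FAILS

Answer: Partially: holds for x = 100, fails for x = -100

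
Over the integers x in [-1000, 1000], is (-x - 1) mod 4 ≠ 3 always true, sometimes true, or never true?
Holds at x = 1: LHS = (-1 - 1) mod 4 = (-2) mod 4 = 2; 2 ≠ 3 — holds
Fails at x = 0: LHS = (-0 - 1) mod 4 = (-1) mod 4 = 3; 3 ≠ 3 — FAILS
It is satisfied by some integers in the range but not all.

Answer: Sometimes true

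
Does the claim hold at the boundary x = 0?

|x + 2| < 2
x = 0: LHS = |0 + 2| = |2| = 2; 2 < 2 — FAILS

The relation fails at x = 0, so x = 0 is a counterexample.

Answer: No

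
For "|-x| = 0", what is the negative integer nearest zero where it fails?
Testing negative integers from -1 downward:
x = -1: LHS = |-(-1)| = |1| = 1; 1 = 0 — FAILS  ← closest negative counterexample to 0

Answer: x = -1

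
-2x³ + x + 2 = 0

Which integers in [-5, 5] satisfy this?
Track d = LHS − RHS over the integers in [-5, 5]. Equality would need d = 0, but d changes sign only between consecutive integers, jumping over 0:
x = 1: LHS = -2·1³ + 1 + 2 = 1; 1 = 0 — FAILS  (d = 1)
x = 2: LHS = -2·2³ + 2 + 2 = -12; -12 = 0 — FAILS  (d = -12)
Away from these crossings d keeps a constant sign, and checking every integer in [-5, 5] confirms d ≠ 0 throughout. Hence the two sides are never equal, so the claimed relation (=) fails for every integer in [-5, 5].

Answer: None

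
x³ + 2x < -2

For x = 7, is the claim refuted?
Substitute x = 7 into the relation:
x = 7: LHS = 7³ + 2·7 = 357; 357 < -2 — FAILS

Since the claim fails at x = 7, this value is a counterexample.

Answer: Yes, x = 7 is a counterexample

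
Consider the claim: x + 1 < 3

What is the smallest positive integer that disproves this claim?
Testing positive integers:
x = 1: LHS = 1 + 1 = 2; 2 < 3 — holds
x = 2: LHS = 2 + 1 = 3; 3 < 3 — FAILS  ← smallest positive counterexample

Answer: x = 2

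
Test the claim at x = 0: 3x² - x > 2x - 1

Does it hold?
x = 0: LHS = 3·0² - 0 = 0, RHS = 2·0 - 1 = -1; 0 > -1 — holds

The relation is satisfied at x = 0.

Answer: Yes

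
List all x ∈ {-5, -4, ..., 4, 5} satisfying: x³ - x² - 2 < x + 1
Holds for: {-5, -4, -3, -2, -1, 0, 1, 2}
Fails for: {3, 4, 5}

Answer: {-5, -4, -3, -2, -1, 0, 1, 2}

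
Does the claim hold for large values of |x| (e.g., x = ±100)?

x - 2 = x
x = 100: LHS = 100 - 2 = 98; 98 = 100 — FAILS
x = -100: LHS = (-100) - 2 = -102; -102 = -100 — FAILS

Answer: No, fails for both x = 100 and x = -100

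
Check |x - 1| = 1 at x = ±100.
x = 100: LHS = |100 - 1| = |99| = 99; 99 = 1 — FAILS
x = -100: LHS = |(-100) - 1| = |-101| = 101; 101 = 1 — FAILS

Answer: No, fails for both x = 100 and x = -100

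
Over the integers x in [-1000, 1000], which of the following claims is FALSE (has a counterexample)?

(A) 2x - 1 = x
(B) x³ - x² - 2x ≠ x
(A) x = 0: LHS = 2·0 - 1 = -1; -1 = 0 — FAILS
(B) x = 0: LHS = 0³ - 0² - 2·0 = 0; 0 ≠ 0 — FAILS

Answer: Both A and B are false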